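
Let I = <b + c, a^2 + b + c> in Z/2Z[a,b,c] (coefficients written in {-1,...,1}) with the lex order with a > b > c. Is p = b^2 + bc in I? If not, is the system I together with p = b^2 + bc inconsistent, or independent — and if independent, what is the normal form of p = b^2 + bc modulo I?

First compute the reduced Gröbner basis of I by Buchberger's algorithm.
f_1 = b + c, LT = b.
f_2 = a^2 + b + c, LT = a^2.

The S-polynomials (S(f_1,f_2)) all reduce to 0 modulo the current basis, so we have a Gröbner basis.
Inter-reduce: drop elements whose leading term is divisible by another's, tail-reduce, and make monic.
Reduced Gröbner basis: {a^2, b + c}.
Label its elements g_1 = a^2, g_2 = b + c.

Reduce p = b^2 + bc modulo G:
  leading term b^2: subtract (b)·g_2 from b^2 + bc → 0
  normal form = 0.
Since the normal form is 0, p ∈ I.

b^2 + bc lies in I (it reduces to 0).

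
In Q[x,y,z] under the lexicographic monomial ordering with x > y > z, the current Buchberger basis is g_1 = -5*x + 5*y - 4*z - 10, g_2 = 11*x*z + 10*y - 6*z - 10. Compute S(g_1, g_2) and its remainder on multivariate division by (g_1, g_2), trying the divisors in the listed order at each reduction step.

S(g_1, g_2) = -y*z - 10/11*y + 4/5*z**2 + 28/11*z + 10/11; remainder on division = -y*z - 10/11*y + 4/5*z**2 + 28/11*z + 10/11.

lcm(LM(g_1), LM(g_2)) = x*z.
S = (lcm/LT(g_1))·g_1 − (lcm/LT(g_2))·g_2 = -y*z - 10/11*y + 4/5*z**2 + 28/11*z + 10/11.
Reduce S modulo (g_1, g_2) in that order:
  leading term y*z: no divisor's leading term divides it; move -y*z to the remainder.
  leading term y: no divisor's leading term divides it; move -10/11*y to the remainder.
  leading term z**2: no divisor's leading term divides it; move 4/5*z**2 to the remainder.
  leading term z: no divisor's leading term divides it; move 28/11*z to the remainder.
  leading term 1: no divisor's leading term divides it; move 10/11 to the remainder.
The remainder -y*z - 10/11*y + 4/5*z**2 + 28/11*z + 10/11 is nonzero, so it would be added as the next basis element.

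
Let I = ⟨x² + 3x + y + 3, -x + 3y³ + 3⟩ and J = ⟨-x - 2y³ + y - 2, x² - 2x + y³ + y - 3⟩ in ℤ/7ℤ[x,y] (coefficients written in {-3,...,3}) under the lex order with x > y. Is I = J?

Since reduced Gröbner bases are canonical representatives of ideals under a given ordering, it suffices to compute and compare them.
Buchberger on the first generating set:
f_1 = x² + 3x + y + 3, LT = x².
f_2 = -x + 3y³ + 3, LT = x.

S(f_1,f_2): lcm = x². S = 3xy³ - x + y + 3.
  reduce S modulo (f_1, f_2):
  remainder 2y⁶ - y³ + y ≠ 0; add g_3 = 2y⁶ - y³ + y to the basis.

The other S-polynomials (S(f_1,g_3), S(f_2,g_3)) all reduce to 0 modulo the current basis, so we have a Gröbner basis.
Inter-reduce: drop elements whose leading term is divisible by another's, tail-reduce, and make monic.
Reduced Gröbner basis: {x - 3y³ - 3, y⁶ + 3y³ - 3y}.

Buchberger on the second generating set:
h_1 = -x - 2y³ + y - 2, LT = x.
h_2 = x² - 2x + y³ + y - 3, LT = x².

S(h_1,h_2): lcm = x². S = 2xy³ - xy - 3x - y³ - y + 3.
  reduce S modulo (h_1, h_2):
  remainder 3y⁶ - 3y⁴ + y³ - y² - 2y + 2 ≠ 0; add k_3 = 3y⁶ - 3y⁴ + y³ - y² - 2y + 2 to the basis.

The other S-polynomials (S(h_1,k_3), S(h_2,k_3)) all reduce to 0 modulo the current basis, so we have a Gröbner basis.
Inter-reduce: drop elements whose leading term is divisible by another's, tail-reduce, and make monic.
Reduced Gröbner basis: {x + 2y³ - y + 2, y⁶ - y⁴ - 2y³ + 2y² - 3y + 3}.

Since the reduced bases disagree, the two ideals are not the same.
The same test decides containment: I ⊆ J iff every generator of I reduces to 0 modulo a Gröbner basis of J.

No, the ideals differ.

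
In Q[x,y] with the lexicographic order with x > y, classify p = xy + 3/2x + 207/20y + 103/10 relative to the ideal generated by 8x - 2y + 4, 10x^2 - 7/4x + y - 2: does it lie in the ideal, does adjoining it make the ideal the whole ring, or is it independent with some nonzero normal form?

First compute the reduced Gröbner basis of I by Buchberger's algorithm.
f_1 = 8x - 2y + 4, LT = x.
f_2 = 10x^2 - 7/4x + y - 2, LT = x^2.

S(f_1,f_2): lcm = x^2. S = -1/4xy + 27/40x - 1/10y + 1/5.
  reduce S modulo (f_1, f_2):
  remainder -1/16y^2 + 31/160y - 11/80 ≠ 0; add h_3 = -1/16y^2 + 31/160y - 11/80 to the basis.

The other S-polynomials (S(f_1,h_3), S(f_2,h_3)) all reduce to 0 modulo the current basis, so we have a Gröbner basis.
Inter-reduce: drop elements whose leading term is divisible by another's, tail-reduce, and make monic.
Reduced Gröbner basis: {x - 1/4y + 1/2, y^2 - 31/10y + 11/5}.
Label its elements g_1 = x - 1/4y + 1/2, g_2 = y^2 - 31/10y + 11/5.

Reduce p = xy + 3/2x + 207/20y + 103/10 modulo G:
  leading term xy: subtract (y)·g_1 from xy + 3/2x + 207/20y + 103/10 → 3/2x + 1/4y^2 + 197/20y + 103/10
  leading term x: subtract (3/2)·g_1 from 3/2x + 1/4y^2 + 197/20y + 103/10 → 1/4y^2 + 409/40y + 191/20
  leading term y^2: subtract (1/4)·g_2 from 1/4y^2 + 409/40y + 191/20 → 11y + 9
  leading term y: no divisor's leading term divides it; move 11y to the remainder.
  leading term 1: no divisor's leading term divides it; move 9 to the remainder.
  normal form = 11y + 9.
The normal form is nonzero, so p ∉ I. Since p minus its normal form lies in I, I + (p) = I + (r) where r = 11y + 9; decide whether this ideal is the whole ring.
Run Buchberger on G together with r (pairs among the g_i already reduce to 0 since G is a Gröbner basis):
g_1 = x - 1/4y + 1/2, LT = x.
g_2 = y^2 - 31/10y + 11/5, LT = y^2.
r = 11y + 9, LT = y.

S(g_2,r): lcm = y^2. S = -431/110y + 11/5.
  reduce S modulo (g_1, g_2, r):
  remainder 6541/1210 ≠ 0; add m_4 = 6541/1210 to the basis.

The other S-polynomials (S(g_1,g_2), S(g_1,r), S(g_1,m_4), S(g_2,m_4), S(r,m_4)) all reduce to 0 modulo the current basis, so we have a Gröbner basis.
Inter-reduce: drop elements whose leading term is divisible by another's, tail-reduce, and make monic.
Reduced Gröbner basis: {1}.
The reduced Gröbner basis of I + (p) is {1}: the ideal is the whole ring, so the enlarged system has no common solution — adjoining p is inconsistent.

Adjoining xy + 3/2x + 207/20y + 103/10 makes the ideal the whole ring: the system is inconsistent.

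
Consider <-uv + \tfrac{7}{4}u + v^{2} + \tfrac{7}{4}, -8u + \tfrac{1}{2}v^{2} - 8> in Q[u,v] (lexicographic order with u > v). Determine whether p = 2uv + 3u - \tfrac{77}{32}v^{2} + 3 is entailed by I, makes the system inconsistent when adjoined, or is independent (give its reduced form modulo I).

2uv + 3u - \tfrac{77}{32}v^{2} + 3 lies in I (it reduces to 0).

First compute the reduced Gröbner basis of I by Buchberger's algorithm.
f_1 = -uv + \tfrac{7}{4}u + v^{2} + \tfrac{7}{4}, LT = uv.
f_2 = -8u + \tfrac{1}{2}v^{2} - 8, LT = u.

S(f_1,f_2): lcm = uv. S = -\tfrac{7}{4}u + \tfrac{1}{16}v^{3} - v^{2} - v - \tfrac{7}{4}.
  leading term u: subtract (\tfrac{7}{32})·f_2 from -\tfrac{7}{4}u + \tfrac{1}{16}v^{3} - v^{2} - v - \tfrac{7}{4} → \tfrac{1}{16}v^{3} - \tfrac{71}{64}v^{2} - v
  leading term v^{3}: no divisor's leading term divides it; move \tfrac{1}{16}v^{3} to the remainder.
  leading term v^{2}: no divisor's leading term divides it; move -\tfrac{71}{64}v^{2} to the remainder.
  leading term v: no divisor's leading term divides it; move -v to the remainder.
  remainder \tfrac{1}{16}v^{3} - \tfrac{71}{64}v^{2} - v ≠ 0; add h_3 = \tfrac{1}{16}v^{3} - \tfrac{71}{64}v^{2} - v to the basis.

The other S-polynomials (S(f_1,h_3), S(f_2,h_3)) all reduce to 0 modulo the current basis, so we have a Gröbner basis.
Inter-reduce: drop elements whose leading term is divisible by another's, tail-reduce, and make monic.
Reduced Gröbner basis: {u - \tfrac{1}{16}v^{2} + 1, v^{3} - \tfrac{71}{4}v^{2} - 16v}.
Label its elements g_1 = u - \tfrac{1}{16}v^{2} + 1, g_2 = v^{3} - \tfrac{71}{4}v^{2} - 16v.

Reduce p = 2uv + 3u - \tfrac{77}{32}v^{2} + 3 modulo G:
  leading term uv: subtract (2v)·g_1 from 2uv + 3u - \tfrac{77}{32}v^{2} + 3 → 3u + \tfrac{1}{8}v^{3} - \tfrac{77}{32}v^{2} - 2v + 3
  leading term u: subtract (3)·g_1 from 3u + \tfrac{1}{8}v^{3} - \tfrac{77}{32}v^{2} - 2v + 3 → \tfrac{1}{8}v^{3} - \tfrac{71}{32}v^{2} - 2v
  leading term v^{3}: subtract (\tfrac{1}{8})·g_2 from \tfrac{1}{8}v^{3} - \tfrac{71}{32}v^{2} - 2v → 0
  normal form = 0.
Since the normal form is 0, p ∈ I.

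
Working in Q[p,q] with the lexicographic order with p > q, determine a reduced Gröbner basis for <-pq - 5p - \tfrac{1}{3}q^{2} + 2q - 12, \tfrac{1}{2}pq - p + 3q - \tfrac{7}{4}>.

f_1 = -pq - 5p - \tfrac{1}{3}q^{2} + 2q - 12, LT = pq.
f_2 = \tfrac{1}{2}pq - p + 3q - \tfrac{7}{4}, LT = pq.

S(f_1,f_2): lcm = pq. S = 7p + \tfrac{1}{3}q^{2} - 8q + \tfrac{31}{2}.
  leading term p: no divisor's leading term divides it; move 7p to the remainder.
  leading term q^{2}: no divisor's leading term divides it; move \tfrac{1}{3}q^{2} to the remainder.
  leading term q: no divisor's leading term divides it; move -8q to the remainder.
  leading term 1: no divisor's leading term divides it; move \tfrac{31}{2} to the remainder.
  remainder 7p + \tfrac{1}{3}q^{2} - 8q + \tfrac{31}{2} ≠ 0; add g_3 = 7p + \tfrac{1}{3}q^{2} - 8q + \tfrac{31}{2} to the basis.

S(f_1,g_3): lcm = pq. S = 5p - \tfrac{1}{21}q^{3} + \tfrac{31}{21}q^{2} - \tfrac{59}{14}q + 12.
  leading term p: subtract (\tfrac{5}{7})·g_3 from 5p - \tfrac{1}{21}q^{3} + \tfrac{31}{21}q^{2} - \tfrac{59}{14}q + 12 → -\tfrac{1}{21}q^{3} + \tfrac{26}{21}q^{2} + \tfrac{3}{2}q + \tfrac{13}{14}
  leading term q^{3}: no divisor's leading term divides it; move -\tfrac{1}{21}q^{3} to the remainder.
  leading term q^{2}: no divisor's leading term divides it; move \tfrac{26}{21}q^{2} to the remainder.
  leading term q: no divisor's leading term divides it; move \tfrac{3}{2}q to the remainder.
  leading term 1: no divisor's leading term divides it; move \tfrac{13}{14} to the remainder.
  remainder -\tfrac{1}{21}q^{3} + \tfrac{26}{21}q^{2} + \tfrac{3}{2}q + \tfrac{13}{14} ≠ 0; add g_4 = -\tfrac{1}{21}q^{3} + \tfrac{26}{21}q^{2} + \tfrac{3}{2}q + \tfrac{13}{14} to the basis.

The other S-polynomials (S(f_2,g_3), S(f_1,g_4), S(f_2,g_4), S(g_3,g_4)) all reduce to 0 modulo the current basis, so we have a Gröbner basis.
Inter-reduce: drop elements whose leading term is divisible by another's, tail-reduce, and make monic.

G = {p + \tfrac{1}{21}q^{2} - \tfrac{8}{7}q + \tfrac{31}{14}, q^{3} - 26q^{2} - \tfrac{63}{2}q - \tfrac{39}{2}}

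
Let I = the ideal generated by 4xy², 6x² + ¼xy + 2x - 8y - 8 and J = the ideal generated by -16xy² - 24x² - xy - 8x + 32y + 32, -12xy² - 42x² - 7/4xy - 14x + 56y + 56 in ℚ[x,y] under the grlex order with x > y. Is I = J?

Yes, the ideals are equal.

Two ideals are equal iff their reduced Gröbner bases coincide (the reduced basis is unique for a fixed ordering).
Buchberger on the first generating set:
f_1 = 4xy², LT = xy².
f_2 = 6x² + ¼xy + 2x - 8y - 8, LT = x².

S(f_1,f_2): lcm = x²y². S = -1/24xy³ - ⅓xy² + 4/3y³ + 4/3y².
  leading term xy³: subtract (-1/96y)·f_1 from -1/24xy³ - ⅓xy² + 4/3y³ + 4/3y² → -⅓xy² + 4/3y³ + 4/3y²
  leading term xy²: subtract (-1/12)·f_1 from -⅓xy² + 4/3y³ + 4/3y² → 4/3y³ + 4/3y²
  leading term y³: no divisor's leading term divides it; move 4/3y³ to the remainder.
  leading term y²: no divisor's leading term divides it; move 4/3y² to the remainder.
  remainder 4/3y³ + 4/3y² ≠ 0; add g_3 = 4/3y³ + 4/3y² to the basis.

The other S-polynomials (S(f_1,g_3), S(f_2,g_3)) all reduce to 0 modulo the current basis, so we have a Gröbner basis.
Inter-reduce: drop elements whose leading term is divisible by another's, tail-reduce, and make monic.
Reduced Gröbner basis: {xy², y³ + y², x² + 1/24xy + ⅓x - 4/3y - 4/3}.

Buchberger on the second generating set:
h_1 = -16xy² - 24x² - xy - 8x + 32y + 32, LT = xy².
h_2 = -12xy² - 42x² - 7/4xy - 14x + 56y + 56, LT = xy².

S(h_1,h_2): lcm = xy². S = -2x² - 1/12xy - ⅔x + 8/3y + 8/3.
  leading term x²: no divisor's leading term divides it; move -2x² to the remainder.
  leading term xy: no divisor's leading term divides it; move -1/12xy to the remainder.
  leading term x: no divisor's leading term divides it; move -⅔x to the remainder.
  leading term y: no divisor's leading term divides it; move 8/3y to the remainder.
  leading term 1: no divisor's leading term divides it; move 8/3 to the remainder.
  remainder -2x² - 1/12xy - ⅔x + 8/3y + 8/3 ≠ 0; add k_3 = -2x² - 1/12xy - ⅔x + 8/3y + 8/3 to the basis.

S(h_1,k_3): lcm = x²y². S = -1/24xy³ + 3/2x³ + 1/16x²y - ⅓xy² + 4/3y³ + ½x² - 2xy + 4/3y² - 2x.
  leading term xy³: subtract (1/384y)·h_1 from -1/24xy³ + 3/2x³ + 1/16x²y - ⅓xy² + 4/3y³ + ½x² - 2xy + 4/3y² - 2x → 3/2x³ + ⅛x²y - 127/384xy² + 4/3y³ + ½x² - 95/48xy + 5/4y² - 2x - 1/12y
  leading term x³: subtract (-¾x)·k_3 from 3/2x³ + ⅛x²y - 127/384xy² + 4/3y³ + ½x² - 95/48xy + 5/4y² - 2x - 1/12y → 1/16x²y - 127/384xy² + 4/3y³ + 1/48xy + 5/4y² - 1/12y
  leading term x²y: subtract (-1/32y)·k_3 from 1/16x²y - 127/384xy² + 4/3y³ + 1/48xy + 5/4y² - 1/12y → -⅓xy² + 4/3y³ + 4/3y²
  leading term xy²: subtract (1/48)·h_1 from -⅓xy² + 4/3y³ + 4/3y² → 4/3y³ + ½x² + 1/48xy + 4/3y² + ⅙x - ⅔y - ⅔
  leading term y³: no divisor's leading term divides it; move 4/3y³ to the remainder.
  leading term x²: subtract (-¼)·k_3 from ½x² + 1/48xy + 4/3y² + ⅙x - ⅔y - ⅔ → 4/3y²
  leading term y²: no divisor's leading term divides it; move 4/3y² to the remainder.
  remainder 4/3y³ + 4/3y² ≠ 0; add k_4 = 4/3y³ + 4/3y² to the basis.

The other S-polynomials (S(h_2,k_3), S(h_1,k_4), S(h_2,k_4), S(k_3,k_4)) all reduce to 0 modulo the current basis, so we have a Gröbner basis.
Inter-reduce: drop elements whose leading term is divisible by another's, tail-reduce, and make monic.
Reduced Gröbner basis: {xy², y³ + y², x² + 1/24xy + ⅓x - 4/3y - 4/3}.

The two bases agree; hence the ideals are identical.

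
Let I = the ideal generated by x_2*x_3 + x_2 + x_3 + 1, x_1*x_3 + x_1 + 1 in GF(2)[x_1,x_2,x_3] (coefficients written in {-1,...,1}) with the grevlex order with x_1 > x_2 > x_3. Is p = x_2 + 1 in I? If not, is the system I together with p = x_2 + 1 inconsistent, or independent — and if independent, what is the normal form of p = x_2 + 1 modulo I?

x_2 + 1 lies in I (it reduces to 0).

First compute the reduced Gröbner basis of I by Buchberger's algorithm.
f_1 = x_2*x_3 + x_2 + x_3 + 1, LT = x_2*x_3.
f_2 = x_1*x_3 + x_1 + 1, LT = x_1*x_3.

S(f_1,f_2): lcm = x_1*x_2*x_3. S = x_1*x_3 + x_1 + x_2.
  leading term x_1*x_3: subtract (1)·f_2 from x_1*x_3 + x_1 + x_2 → x_2 + 1
  leading term x_2: no divisor's leading term divides it; move x_2 to the remainder.
  leading term 1: no divisor's leading term divides it; move 1 to the remainder.
  remainder x_2 + 1 ≠ 0; add h_3 = x_2 + 1 to the basis.

S(f_1,h_3): lcm = x_2*x_3. S = x_2 + 1.
  leading term x_2: subtract (1)·h_3 from x_2 + 1 → 0
  remainder 0.

S(f_2,h_3): leading monomials are coprime, so the S-polynomial reduces to 0 (Buchberger's first criterion).
Every S-polynomial of the final basis reduces to 0, so we have a Gröbner basis.
Inter-reduce: drop elements whose leading term is divisible by another's, tail-reduce, and make monic.
Reduced Gröbner basis: {x_1*x_3 + x_1 + 1, x_2 + 1}.
Label its elements g_1 = x_1*x_3 + x_1 + 1, g_2 = x_2 + 1.

Reduce p = x_2 + 1 modulo G:
  leading term x_2: subtract (1)·g_2 from x_2 + 1 → 0
  normal form = 0.
Since the normal form is 0, p ∈ I.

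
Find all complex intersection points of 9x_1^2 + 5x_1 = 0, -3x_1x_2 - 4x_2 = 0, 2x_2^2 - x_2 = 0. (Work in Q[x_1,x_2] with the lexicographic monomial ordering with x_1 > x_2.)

Compute a lex Gröbner basis by Buchberger's algorithm.
f_1 = 9x_1^2 + 5x_1, LT = x_1^2.
f_2 = -3x_1x_2 - 4x_2, LT = x_1x_2.
f_3 = 2x_2^2 - x_2, LT = x_2^2.

S(f_1,f_2): lcm = x_1^2x_2. S = -7/9x_1x_2.
  leading term x_1x_2: subtract (7/27)·f_2 from -7/9x_1x_2 → 28/27x_2
  leading term x_2: no divisor's leading term divides it; move 28/27x_2 to the remainder.
  remainder 28/27x_2 ≠ 0; add h_4 = 28/27x_2 to the basis.

The other S-polynomials (S(f_1,f_3), S(f_2,f_3), S(f_1,h_4), S(f_2,h_4), S(f_3,h_4)) all reduce to 0 modulo the current basis, so we have a Gröbner basis.
Inter-reduce: drop elements whose leading term is divisible by another's, tail-reduce, and make monic.
Reduced Gröbner basis: {x_1^2 + 5/9x_1, x_2}.

The lex basis is triangular: the last element involves only x_2. Solving x_2 = 0 gives x_2 ∈ {0}; substituting each value into the earlier elements determines the remaining variables.
  x_2 = 0: the earlier basis element becomes x_1^2 + 5/9x_1 = 0, giving x_1 = -5/9, 0 — points (-5/9, 0), (0, 0).
Substituting each solution back into the original system confirms all equations vanish.

{(-5/9, 0), (0, 0)}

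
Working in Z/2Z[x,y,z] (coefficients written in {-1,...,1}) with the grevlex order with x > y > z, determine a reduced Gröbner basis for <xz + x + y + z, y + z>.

G = {xz + x, y + z}

f_1 = xz + x + y + z, LT = xz.
f_2 = y + z, LT = y.

The S-polynomials (S(f_1,f_2)) all reduce to 0 modulo the current basis, so we have a Gröbner basis.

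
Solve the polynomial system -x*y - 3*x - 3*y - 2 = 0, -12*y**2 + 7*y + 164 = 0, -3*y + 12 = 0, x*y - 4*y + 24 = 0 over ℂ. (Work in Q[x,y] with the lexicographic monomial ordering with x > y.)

{(-2, 4)}

Compute a lex Gröbner basis by Buchberger's algorithm.
f_1 = -x*y - 3*x - 3*y - 2, LT = x*y.
f_2 = -12*y**2 + 7*y + 164, LT = y**2.
f_3 = -3*y + 12, LT = y.
f_4 = x*y - 4*y + 24, LT = x*y.

S(f_1,f_2): lcm = x*y**2. S = 43/12*x*y + 41/3*x + 3*y**2 + 2*y.
  leading term x*y: subtract (-43/12)·f_1 from 43/12*x*y + 41/3*x + 3*y**2 + 2*y → 35/12*x + 3*y**2 - 35/4*y - 43/6
  leading term x: no divisor's leading term divides it; move 35/12*x to the remainder.
  leading term y**2: subtract (-1/4)·f_2 from 3*y**2 - 35/4*y - 43/6 → -7*y + 203/6
  leading term y: subtract (7/3)·f_3 from -7*y + 203/6 → 35/6
  leading term 1: no divisor's leading term divides it; move 35/6 to the remainder.
  remainder 35/12*x + 35/6 ≠ 0; add h_5 = 35/12*x + 35/6 to the basis.

The other S-polynomials (S(f_1,f_3), S(f_1,f_4), S(f_2,f_3), S(f_2,f_4), S(f_3,f_4), S(f_1,h_5), S(f_2,h_5), S(f_3,h_5), S(f_4,h_5)) all reduce to 0 modulo the current basis, so we have a Gröbner basis.
Inter-reduce: drop elements whose leading term is divisible by another's, tail-reduce, and make monic.
Reduced Gröbner basis: {x + 2, y - 4}.

Since the basis is lex-ordered, y - 4 is univariate in y. Its roots are {4}. Back-substituting each root into the other basis elements fixes the other coordinates.
  y = 4: the earlier basis element becomes x + 2 = 0, giving x = -2 — point (-2, 4).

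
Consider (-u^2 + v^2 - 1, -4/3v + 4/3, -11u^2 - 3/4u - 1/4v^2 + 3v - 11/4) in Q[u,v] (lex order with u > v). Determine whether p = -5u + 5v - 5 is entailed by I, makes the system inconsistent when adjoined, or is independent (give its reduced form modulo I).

First compute the reduced Gröbner basis of I by Buchberger's algorithm.
f_1 = -u^2 + v^2 - 1, LT = u^2.
f_2 = -4/3v + 4/3, LT = v.
f_3 = -11u^2 - 3/4u - 1/4v^2 + 3v - 11/4, LT = u^2.

S(f_1,f_3): lcm = u^2. S = -3/44u - 45/44v^2 + 3/11v + 3/4.
  leading term u: no divisor's leading term divides it; move -3/44u to the remainder.
  leading term v^2: subtract (135/176v)·f_2 from -45/44v^2 + 3/11v + 3/4 → -3/4v + 3/4
  leading term v: subtract (9/16)·f_2 from -3/4v + 3/4 → 0
  remainder -3/44u ≠ 0; add h_4 = -3/44u to the basis.

The other S-polynomials (S(f_1,f_2), S(f_2,f_3), S(f_1,h_4), S(f_2,h_4), S(f_3,h_4)) all reduce to 0 modulo the current basis, so we have a Gröbner basis.
Inter-reduce: drop elements whose leading term is divisible by another's, tail-reduce, and make monic.
Reduced Gröbner basis: {u, v - 1}.
Label its elements g_1 = u, g_2 = v - 1.

Reduce p = -5u + 5v - 5 modulo G:
  leading term u: subtract (-5)·g_1 from -5u + 5v - 5 → 5v - 5
  leading term v: subtract (5)·g_2 from 5v - 5 → 0
  normal form = 0.
Since the normal form is 0, p ∈ I.

-5u + 5v - 5 lies in I (it reduces to 0).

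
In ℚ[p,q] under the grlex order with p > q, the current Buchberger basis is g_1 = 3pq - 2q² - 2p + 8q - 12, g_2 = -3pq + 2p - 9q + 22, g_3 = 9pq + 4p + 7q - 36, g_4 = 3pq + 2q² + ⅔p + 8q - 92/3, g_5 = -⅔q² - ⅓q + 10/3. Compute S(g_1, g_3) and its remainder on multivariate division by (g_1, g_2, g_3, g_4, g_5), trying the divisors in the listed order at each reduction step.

lcm(LM(g_1), LM(g_3)) = pq.
S = (lcm/LT(g_1))·g_1 − (lcm/LT(g_3))·g_3 = -⅔q² - 10/9p + 17/9q.
Reduce S modulo (g_1, g_2, g_3, g_4, g_5) in that order:
  leading term q²: subtract (1)·g_5 from -⅔q² - 10/9p + 17/9q → -10/9p + 20/9q - 10/3
  leading term p: no divisor's leading term divides it; move -10/9p to the remainder.
  leading term q: no divisor's leading term divides it; move 20/9q to the remainder.
  leading term 1: no divisor's leading term divides it; move -10/3 to the remainder.
The remainder -10/9p + 20/9q - 10/3 is nonzero, so it would be added as the next basis element.

S(g_1, g_3) = -⅔q² - 10/9p + 17/9q; remainder on division = -10/9p + 20/9q - 10/3.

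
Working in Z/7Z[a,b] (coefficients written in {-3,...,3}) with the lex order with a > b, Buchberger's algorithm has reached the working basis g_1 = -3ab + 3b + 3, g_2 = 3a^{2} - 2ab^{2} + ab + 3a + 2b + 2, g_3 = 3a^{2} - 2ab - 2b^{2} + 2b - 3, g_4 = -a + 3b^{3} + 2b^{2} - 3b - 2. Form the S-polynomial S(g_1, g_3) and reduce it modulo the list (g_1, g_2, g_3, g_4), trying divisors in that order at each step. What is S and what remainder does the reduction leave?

lcm(LM(g_1), LM(g_3)) = a^{2}b.
S = (lcm/LT(g_1))·g_1 − (lcm/LT(g_3))·g_3 = 3ab^{2} - ab - a + 3b^{3} - 3b^{2} + b.
Reduce S modulo (g_1, g_2, g_3, g_4) in that order:
  leading term ab^{2}: subtract (-b)·g_1 from 3ab^{2} - ab - a + 3b^{3} - 3b^{2} + b → -ab - a + 3b^{3} - 3b
  leading term ab: subtract (-2)·g_1 from -ab - a + 3b^{3} - 3b → -a + 3b^{3} + 3b - 1
  leading term a: subtract (1)·g_4 from -a + 3b^{3} + 3b - 1 → -2b^{2} - b + 1
  leading term b^{2}: no divisor's leading term divides it; move -2b^{2} to the remainder.
  leading term b: no divisor's leading term divides it; move -b to the remainder.
  leading term 1: no divisor's leading term divides it; move 1 to the remainder.
The remainder -2b^{2} - b + 1 is nonzero, so it would be added as the next basis element.
This is the inner loop of Buchberger's algorithm — each nonzero remainder becomes a new basis element.

S(g_1, g_3) = 3ab^{2} - ab - a + 3b^{3} - 3b^{2} + b; remainder on division = -2b^{2} - b + 1.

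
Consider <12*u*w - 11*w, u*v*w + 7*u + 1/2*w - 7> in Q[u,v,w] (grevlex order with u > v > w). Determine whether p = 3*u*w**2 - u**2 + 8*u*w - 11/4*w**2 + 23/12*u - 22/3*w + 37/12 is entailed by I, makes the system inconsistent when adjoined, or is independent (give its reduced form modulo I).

First compute the reduced Gröbner basis of I by Buchberger's algorithm.
f_1 = 12*u*w - 11*w, LT = u*w.
f_2 = u*v*w + 7*u + 1/2*w - 7, LT = u*v*w.

S(f_1,f_2): lcm = u*v*w. S = -11/12*v*w - 7*u - 1/2*w + 7.
  leading term v*w: no divisor's leading term divides it; move -11/12*v*w to the remainder.
  leading term u: no divisor's leading term divides it; move -7*u to the remainder.
  leading term w: no divisor's leading term divides it; move -1/2*w to the remainder.
  leading term 1: no divisor's leading term divides it; move 7 to the remainder.
  remainder -11/12*v*w - 7*u - 1/2*w + 7 ≠ 0; add h_3 = -11/12*v*w - 7*u - 1/2*w + 7 to the basis.

S(f_1,h_3): lcm = u*v*w. S = -84/11*u**2 - 6/11*u*w - 11/12*v*w + 84/11*u.
  leading term u**2: no divisor's leading term divides it; move -84/11*u**2 to the remainder.
  leading term u*w: subtract (-1/22)·f_1 from -6/11*u*w - 11/12*v*w + 84/11*u → -11/12*v*w + 84/11*u - 1/2*w
  leading term v*w: subtract (1)·h_3 from -11/12*v*w + 84/11*u - 1/2*w → 161/11*u - 7
  leading term u: no divisor's leading term divides it; move 161/11*u to the remainder.
  leading term 1: no divisor's leading term divides it; move -7 to the remainder.
  remainder -84/11*u**2 + 161/11*u - 7 ≠ 0; add h_4 = -84/11*u**2 + 161/11*u - 7 to the basis.

The other S-polynomials (S(f_2,h_3), S(f_1,h_4), S(f_2,h_4), S(h_3,h_4)) all reduce to 0 modulo the current basis, so we have a Gröbner basis.
Inter-reduce: drop elements whose leading term is divisible by another's, tail-reduce, and make monic.
Reduced Gröbner basis: {u**2 - 23/12*u + 11/12, u*w - 11/12*w, v*w + 84/11*u + 6/11*w - 84/11}.
Label its elements g_1 = u**2 - 23/12*u + 11/12, g_2 = u*w - 11/12*w, g_3 = v*w + 84/11*u + 6/11*w - 84/11.

Reduce p = 3*u*w**2 - u**2 + 8*u*w - 11/4*w**2 + 23/12*u - 22/3*w + 37/12 modulo G:
  leading term u*w**2: subtract (3*w)·g_2 from 3*u*w**2 - u**2 + 8*u*w - 11/4*w**2 + 23/12*u - 22/3*w + 37/12 → -u**2 + 8*u*w + 23/12*u - 22/3*w + 37/12
  leading term u**2: subtract (-1)·g_1 from -u**2 + 8*u*w + 23/12*u - 22/3*w + 37/12 → 8*u*w - 22/3*w + 4
  leading term u*w: subtract (8)·g_2 from 8*u*w - 22/3*w + 4 → 4
  leading term 1: no divisor's leading term divides it; move 4 to the remainder.
  normal form = 4.
The normal form is nonzero, so p ∉ I. Since p minus its normal form lies in I, I + (p) = I + (r) where r = 4; decide whether this ideal is the whole ring.
Here r = 4 is a nonzero constant, hence a unit: 1 ∈ I + (p), the Gröbner basis of I + (p) is {1}, and the enlarged system has no common solution — adjoining p is inconsistent.

Adjoining 3*u*w**2 - u**2 + 8*u*w - 11/4*w**2 + 23/12*u - 22/3*w + 37/12 makes the ideal the whole ring: the system is inconsistent.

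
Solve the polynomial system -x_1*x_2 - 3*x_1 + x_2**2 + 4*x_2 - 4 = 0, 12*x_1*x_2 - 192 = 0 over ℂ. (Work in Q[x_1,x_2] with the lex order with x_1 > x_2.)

{(-8/3, -6), (-8, -2), (4, 4)}

Compute a lex Gröbner basis by Buchberger's algorithm.
f_1 = -x_1*x_2 - 3*x_1 + x_2**2 + 4*x_2 - 4, LT = x_1*x_2.
f_2 = 12*x_1*x_2 - 192, LT = x_1*x_2.

S(f_1,f_2): lcm = x_1*x_2. S = 3*x_1 - x_2**2 - 4*x_2 + 20.
  leading term x_1: no divisor's leading term divides it; move 3*x_1 to the remainder.
  leading term x_2**2: no divisor's leading term divides it; move -x_2**2 to the remainder.
  leading term x_2: no divisor's leading term divides it; move -4*x_2 to the remainder.
  leading term 1: no divisor's leading term divides it; move 20 to the remainder.
  remainder 3*x_1 - x_2**2 - 4*x_2 + 20 ≠ 0; add h_3 = 3*x_1 - x_2**2 - 4*x_2 + 20 to the basis.

S(f_1,h_3): lcm = x_1*x_2. S = 3*x_1 + 1/3*x_2**3 + 1/3*x_2**2 - 32/3*x_2 + 4.
  leading term x_1: subtract (1)·h_3 from 3*x_1 + 1/3*x_2**3 + 1/3*x_2**2 - 32/3*x_2 + 4 → 1/3*x_2**3 + 4/3*x_2**2 - 20/3*x_2 - 16
  leading term x_2**3: no divisor's leading term divides it; move 1/3*x_2**3 to the remainder.
  leading term x_2**2: no divisor's leading term divides it; move 4/3*x_2**2 to the remainder.
  leading term x_2: no divisor's leading term divides it; move -20/3*x_2 to the remainder.
  leading term 1: no divisor's leading term divides it; move -16 to the remainder.
  remainder 1/3*x_2**3 + 4/3*x_2**2 - 20/3*x_2 - 16 ≠ 0; add h_4 = 1/3*x_2**3 + 4/3*x_2**2 - 20/3*x_2 - 16 to the basis.

The other S-polynomials (S(f_2,h_3), S(f_1,h_4), S(f_2,h_4), S(h_3,h_4)) all reduce to 0 modulo the current basis, so we have a Gröbner basis.
Inter-reduce: drop elements whose leading term is divisible by another's, tail-reduce, and make monic.
Reduced Gröbner basis: {x_1 - 1/3*x_2**2 - 4/3*x_2 + 20/3, x_2**3 + 4*x_2**2 - 20*x_2 - 48}.

Elimination: the polynomial x_2**3 + 4*x_2**2 - 20*x_2 - 48 lies in the elimination ideal for x_2, so x_2 ∈ {-6, -2, 4}. For each such x_2, the remaining basis elements (now univariate) give the rest of the solution.
  x_2 = -6: the earlier basis element becomes x_1 + 8/3 = 0, giving x_1 = -8/3 — point (-8/3, -6).
  x_2 = -2: the earlier basis element becomes x_1 + 8 = 0, giving x_1 = -8 — point (-8, -2).
  x_2 = 4: the earlier basis element becomes x_1 - 4 = 0, giving x_1 = 4 — point (4, 4).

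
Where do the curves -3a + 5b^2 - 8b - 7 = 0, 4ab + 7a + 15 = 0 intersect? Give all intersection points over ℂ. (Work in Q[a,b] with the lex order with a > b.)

{(-1, 2), (135/32 + 5*sqrt(1689)/32, -43/40 - sqrt(1689)/40), (135/32 - 5*sqrt(1689)/32, -43/40 + sqrt(1689)/40)}

Compute a lex Gröbner basis by Buchberger's algorithm.
f_1 = -3a + 5b^2 - 8b - 7, LT = a.
f_2 = 4ab + 7a + 15, LT = ab.

S(f_1,f_2): lcm = ab. S = -7/4a - 5/3b^3 + 8/3b^2 + 7/3b - 15/4.
  leading term a: subtract (7/12)·f_1 from -7/4a - 5/3b^3 + 8/3b^2 + 7/3b - 15/4 → -5/3b^3 - 1/4b^2 + 7b + 1/3
  leading term b^3: no divisor's leading term divides it; move -5/3b^3 to the remainder.
  leading term b^2: no divisor's leading term divides it; move -1/4b^2 to the remainder.
  leading term b: no divisor's leading term divides it; move 7b to the remainder.
  leading term 1: no divisor's leading term divides it; move 1/3 to the remainder.
  remainder -5/3b^3 - 1/4b^2 + 7b + 1/3 ≠ 0; add h_3 = -5/3b^3 - 1/4b^2 + 7b + 1/3 to the basis.

The other S-polynomials (S(f_1,h_3), S(f_2,h_3)) all reduce to 0 modulo the current basis, so we have a Gröbner basis.
Inter-reduce: drop elements whose leading term is divisible by another's, tail-reduce, and make monic.
Reduced Gröbner basis: {a - 5/3b^2 + 8/3b + 7/3, b^3 + 3/20b^2 - 21/5b - 1/5}.

A lex Gröbner basis eliminates variables successively. Here b^3 + 3/20b^2 - 21/5b - 1/5 depends only on b, with roots {2, -43/40 - sqrt(1689)/40, -43/40 + sqrt(1689)/40}; lifting each root through the earlier basis elements recovers the full solutions.
  b = 2: the earlier basis element becomes a + 1 = 0, giving a = -1 — point (-1, 2).
  b = -43/40 - sqrt(1689)/40: the earlier basis element becomes a - 5*sqrt(1689)/32 - 135/32 = 0, giving a = 135/32 + 5*sqrt(1689)/32 — point (135/32 + 5*sqrt(1689)/32, -43/40 - sqrt(1689)/40).
  b = -43/40 + sqrt(1689)/40: the earlier basis element becomes a - 135/32 + 5*sqrt(1689)/32 = 0, giving a = 135/32 - 5*sqrt(1689)/32 — point (135/32 - 5*sqrt(1689)/32, -43/40 + sqrt(1689)/40).
Substituting each solution back into the original system confirms all equations vanish.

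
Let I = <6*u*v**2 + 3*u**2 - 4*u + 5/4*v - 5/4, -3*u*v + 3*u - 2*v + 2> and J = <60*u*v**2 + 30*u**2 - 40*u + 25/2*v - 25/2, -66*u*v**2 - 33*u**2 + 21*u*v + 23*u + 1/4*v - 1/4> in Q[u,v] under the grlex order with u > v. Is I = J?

Equality of ideals is decidable: compute both reduced Gröbner bases (unique for the ordering) and check whether they agree.
Buchberger on the first generating set:
f_1 = 6*u*v**2 + 3*u**2 - 4*u + 5/4*v - 5/4, LT = u*v**2.
f_2 = -3*u*v + 3*u - 2*v + 2, LT = u*v.

S(f_1,f_2): lcm = u*v**2. S = 1/2*u**2 + u*v - 2/3*v**2 - 2/3*u + 7/8*v - 5/24.
  reduce S modulo (f_1, f_2):
  remainder 1/2*u**2 - 2/3*v**2 + 1/3*u + 5/24*v + 11/24 ≠ 0; add g_3 = 1/2*u**2 - 2/3*v**2 + 1/3*u + 5/24*v + 11/24 to the basis.

S(f_1,g_3): lcm = u**2*v**2. S = 4/3*v**4 + 1/2*u**3 - 2/3*u*v**2 - 5/12*v**3 - 2/3*u**2 + 5/24*u*v - 11/12*v**2 - 5/24*u.
  reduce S modulo (f_1, f_2, g_3):
  remainder 4/3*v**4 - 5/12*v**3 - 9/4*v**2 + 5/12*v + 11/12 ≠ 0; add g_4 = 4/3*v**4 - 5/12*v**3 - 9/4*v**2 + 5/12*v + 11/12 to the basis.

S(f_2,g_3): lcm = u**2*v. S = 4/3*v**3 - u**2 - 5/12*v**2 - 2/3*u - 11/12*v.
  reduce S modulo (f_1, f_2, g_3, g_4):
  remainder 4/3*v**3 - 7/4*v**2 - 1/2*v + 11/12 ≠ 0; add g_5 = 4/3*v**3 - 7/4*v**2 - 1/2*v + 11/12 to the basis.

The other S-polynomials (S(f_1,g_4), S(f_2,g_4), S(g_3,g_4), S(f_1,g_5), S(f_2,g_5), S(g_3,g_5), S(g_4,g_5)) all reduce to 0 modulo the current basis, so we have a Gröbner basis.
Inter-reduce: drop elements whose leading term is divisible by another's, tail-reduce, and make monic.
Reduced Gröbner basis: {v**3 - 21/16*v**2 - 3/8*v + 11/16, u**2 - 4/3*v**2 + 2/3*u + 5/12*v + 11/12, u*v - u + 2/3*v - 2/3}.

Buchberger on the second generating set:
h_1 = 60*u*v**2 + 30*u**2 - 40*u + 25/2*v - 25/2, LT = u*v**2.
h_2 = -66*u*v**2 - 33*u**2 + 21*u*v + 23*u + 1/4*v - 1/4, LT = u*v**2.

S(h_1,h_2): lcm = u*v**2. S = 7/22*u*v - 7/22*u + 7/33*v - 7/33.
  reduce S modulo (h_1, h_2):
  remainder 7/22*u*v - 7/22*u + 7/33*v - 7/33 ≠ 0; add k_3 = 7/22*u*v - 7/22*u + 7/33*v - 7/33 to the basis.

S(h_1,k_3): lcm = u*v**2. S = 1/2*u**2 + u*v - 2/3*v**2 - 2/3*u + 7/8*v - 5/24.
  reduce S modulo (h_1, h_2, k_3):
  remainder 1/2*u**2 - 2/3*v**2 + 1/3*u + 5/24*v + 11/24 ≠ 0; add k_4 = 1/2*u**2 - 2/3*v**2 + 1/3*u + 5/24*v + 11/24 to the basis.

S(h_1,k_4): lcm = u**2*v**2. S = 4/3*v**4 + 1/2*u**3 - 2/3*u*v**2 - 5/12*v**3 - 2/3*u**2 + 5/24*u*v - 11/12*v**2 - 5/24*u.
  reduce S modulo (h_1, h_2, k_3, k_4):
  remainder 4/3*v**4 - 5/12*v**3 - 9/4*v**2 + 5/12*v + 11/12 ≠ 0; add k_5 = 4/3*v**4 - 5/12*v**3 - 9/4*v**2 + 5/12*v + 11/12 to the basis.

S(k_3,k_4): lcm = u**2*v. S = 4/3*v**3 - u**2 - 5/12*v**2 - 2/3*u - 11/12*v.
  reduce S modulo (h_1, h_2, k_3, k_4, k_5):
  remainder 4/3*v**3 - 7/4*v**2 - 1/2*v + 11/12 ≠ 0; add k_6 = 4/3*v**3 - 7/4*v**2 - 1/2*v + 11/12 to the basis.

The other S-polynomials (S(h_2,k_3), S(h_2,k_4), S(h_1,k_5), S(h_2,k_5), S(k_3,k_5), S(k_4,k_5), S(h_1,k_6), S(h_2,k_6), S(k_3,k_6), S(k_4,k_6), S(k_5,k_6)) all reduce to 0 modulo the current basis, so we have a Gröbner basis.
Inter-reduce: drop elements whose leading term is divisible by another's, tail-reduce, and make monic.
Reduced Gröbner basis: {v**3 - 21/16*v**2 - 3/8*v + 11/16, u**2 - 4/3*v**2 + 2/3*u + 5/12*v + 11/12, u*v - u + 2/3*v - 2/3}.

These coincide, so the ideals are equal.
The same test decides containment: I ⊆ J iff every generator of I reduces to 0 modulo a Gröbner basis of J.

Yes, the ideals are equal.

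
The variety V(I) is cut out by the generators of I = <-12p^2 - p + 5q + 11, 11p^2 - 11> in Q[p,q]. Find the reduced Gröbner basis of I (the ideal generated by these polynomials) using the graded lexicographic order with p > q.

f_1 = -12p^2 - p + 5q + 11, LT = p^2.
f_2 = 11p^2 - 11, LT = p^2.

S(f_1,f_2): lcm = p^2. S = 1/12p - 5/12q + 1/12.
  leading term p: no divisor's leading term divides it; move 1/12p to the remainder.
  leading term q: no divisor's leading term divides it; move -5/12q to the remainder.
  leading term 1: no divisor's leading term divides it; move 1/12 to the remainder.
  remainder 1/12p - 5/12q + 1/12 ≠ 0; add g_3 = 1/12p - 5/12q + 1/12 to the basis.

S(f_1,g_3): lcm = p^2. S = 5pq - 11/12p - 5/12q - 11/12.
  leading term pq: subtract (60q)·g_3 from 5pq - 11/12p - 5/12q - 11/12 → 25q^2 - 11/12p - 65/12q - 11/12
  leading term q^2: no divisor's leading term divides it; move 25q^2 to the remainder.
  leading term p: subtract (-11)·g_3 from -11/12p - 65/12q - 11/12 → -10q
  leading term q: no divisor's leading term divides it; move -10q to the remainder.
  remainder 25q^2 - 10q ≠ 0; add g_4 = 25q^2 - 10q to the basis.

The other S-polynomials (S(f_2,g_3), S(f_1,g_4), S(f_2,g_4), S(g_3,g_4)) all reduce to 0 modulo the current basis, so we have a Gröbner basis.
Inter-reduce: drop elements whose leading term is divisible by another's, tail-reduce, and make monic.

G = {q^2 - 2/5q, p - 5q + 1}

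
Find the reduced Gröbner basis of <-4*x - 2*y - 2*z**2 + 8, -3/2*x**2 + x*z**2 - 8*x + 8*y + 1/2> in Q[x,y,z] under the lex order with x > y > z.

G = {x + 1/2*y + 1/2*z**2 - 2, y**2 + 10/3*y*z**2 - 40*y + 7/3*z**4 - 24*z**2 + 172/3}

f_1 = -4*x - 2*y - 2*z**2 + 8, LT = x.
f_2 = -3/2*x**2 + x*z**2 - 8*x + 8*y + 1/2, LT = x**2.

S(f_1,f_2): lcm = x**2. S = 1/2*x*y + 7/6*x*z**2 - 22/3*x + 16/3*y + 1/3.
  leading term x*y: subtract (-1/8*y)·f_1 from 1/2*x*y + 7/6*x*z**2 - 22/3*x + 16/3*y + 1/3 → 7/6*x*z**2 - 22/3*x - 1/4*y**2 - 1/4*y*z**2 + 19/3*y + 1/3
  leading term x*z**2: subtract (-7/24*z**2)·f_1 from 7/6*x*z**2 - 22/3*x - 1/4*y**2 - 1/4*y*z**2 + 19/3*y + 1/3 → -22/3*x - 1/4*y**2 - 5/6*y*z**2 + 19/3*y - 7/12*z**4 + 7/3*z**2 + 1/3
  leading term x: subtract (11/6)·f_1 from -22/3*x - 1/4*y**2 - 5/6*y*z**2 + 19/3*y - 7/12*z**4 + 7/3*z**2 + 1/3 → -1/4*y**2 - 5/6*y*z**2 + 10*y - 7/12*z**4 + 6*z**2 - 43/3
  leading term y**2: no divisor's leading term divides it; move -1/4*y**2 to the remainder.
  leading term y*z**2: no divisor's leading term divides it; move -5/6*y*z**2 to the remainder.
  leading term y: no divisor's leading term divides it; move 10*y to the remainder.
  leading term z**4: no divisor's leading term divides it; move -7/12*z**4 to the remainder.
  leading term z**2: no divisor's leading term divides it; move 6*z**2 to the remainder.
  leading term 1: no divisor's leading term divides it; move -43/3 to the remainder.
  remainder -1/4*y**2 - 5/6*y*z**2 + 10*y - 7/12*z**4 + 6*z**2 - 43/3 ≠ 0; add g_3 = -1/4*y**2 - 5/6*y*z**2 + 10*y - 7/12*z**4 + 6*z**2 - 43/3 to the basis.

The other S-polynomials (S(f_1,g_3), S(f_2,g_3)) all reduce to 0 modulo the current basis, so we have a Gröbner basis.
Inter-reduce: drop elements whose leading term is divisible by another's, tail-reduce, and make monic.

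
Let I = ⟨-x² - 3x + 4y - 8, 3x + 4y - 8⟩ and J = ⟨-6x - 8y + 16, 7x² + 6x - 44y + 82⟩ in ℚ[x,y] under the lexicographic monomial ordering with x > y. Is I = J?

Two ideals are equal iff their reduced Gröbner bases coincide (the reduced basis is unique for a fixed ordering).
Buchberger on the first generating set:
f_1 = -x² - 3x + 4y - 8, LT = x².
f_2 = 3x + 4y - 8, LT = x.

S(f_1,f_2): lcm = x². S = -4/3xy + 17/3x - 4y + 8.
  reduce S modulo (f_1, f_2):
  remainder 16/9y² - 136/9y + 208/9 ≠ 0; add g_3 = 16/9y² - 136/9y + 208/9 to the basis.

The other S-polynomials (S(f_1,g_3), S(f_2,g_3)) all reduce to 0 modulo the current basis, so we have a Gröbner basis.
Inter-reduce: drop elements whose leading term is divisible by another's, tail-reduce, and make monic.
Reduced Gröbner basis: {x + 4/3y - 8/3, y² - 17/2y + 13}.

Buchberger on the second generating set:
h_1 = -6x - 8y + 16, LT = x.
h_2 = 7x² + 6x - 44y + 82, LT = x².

S(h_1,h_2): lcm = x². S = 4/3xy - 74/21x + 44/7y - 82/7.
  reduce S modulo (h_1, h_2):
  remainder -16/9y² + 916/63y - 190/9 ≠ 0; add k_3 = -16/9y² + 916/63y - 190/9 to the basis.

The other S-polynomials (S(h_1,k_3), S(h_2,k_3)) all reduce to 0 modulo the current basis, so we have a Gröbner basis.
Inter-reduce: drop elements whose leading term is divisible by another's, tail-reduce, and make monic.
Reduced Gröbner basis: {x + 4/3y - 8/3, y² - 229/28y + 95/8}.

Since the reduced bases disagree, the two ideals are not the same.

No, the ideals differ.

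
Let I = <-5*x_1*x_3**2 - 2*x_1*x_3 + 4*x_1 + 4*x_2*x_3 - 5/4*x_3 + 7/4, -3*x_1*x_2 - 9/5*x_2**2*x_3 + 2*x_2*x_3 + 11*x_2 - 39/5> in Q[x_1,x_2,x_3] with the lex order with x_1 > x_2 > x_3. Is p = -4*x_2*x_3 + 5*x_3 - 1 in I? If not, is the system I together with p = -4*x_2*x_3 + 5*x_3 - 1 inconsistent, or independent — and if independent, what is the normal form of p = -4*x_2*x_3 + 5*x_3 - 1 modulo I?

First compute the reduced Gröbner basis of I by Buchberger's algorithm.
f_1 = -5*x_1*x_3**2 - 2*x_1*x_3 + 4*x_1 + 4*x_2*x_3 - 5/4*x_3 + 7/4, LT = x_1*x_3**2.
f_2 = -3*x_1*x_2 - 9/5*x_2**2*x_3 + 2*x_2*x_3 + 11*x_2 - 39/5, LT = x_1*x_2.

S(f_1,f_2): lcm = x_1*x_2*x_3**2. S = 2/5*x_1*x_2*x_3 - 4/5*x_1*x_2 - 3/5*x_2**2*x_3**3 - 4/5*x_2**2*x_3 + 2/3*x_2*x_3**3 + 11/3*x_2*x_3**2 + 1/4*x_2*x_3 - 7/20*x_2 - 13/5*x_3**2.
  reduce S modulo (f_1, f_2):
  remainder -3/5*x_2**2*x_3**3 - 6/25*x_2**2*x_3**2 - 8/25*x_2**2*x_3 + 2/3*x_2*x_3**3 + 59/15*x_2*x_3**2 + 71/60*x_2*x_3 - 197/60*x_2 - 13/5*x_3**2 - 26/25*x_3 + 52/25 ≠ 0; add h_3 = -3/5*x_2**2*x_3**3 - 6/25*x_2**2*x_3**2 - 8/25*x_2**2*x_3 + 2/3*x_2*x_3**3 + 59/15*x_2*x_3**2 + 71/60*x_2*x_3 - 197/60*x_2 - 13/5*x_3**2 - 26/25*x_3 + 52/25 to the basis.

The other S-polynomials (S(f_1,h_3), S(f_2,h_3)) all reduce to 0 modulo the current basis, so we have a Gröbner basis.
Inter-reduce: drop elements whose leading term is divisible by another's, tail-reduce, and make monic.
Reduced Gröbner basis: {x_1*x_2 + 3/5*x_2**2*x_3 - 2/3*x_2*x_3 - 11/3*x_2 + 13/5, x_1*x_3**2 + 2/5*x_1*x_3 - 4/5*x_1 - 4/5*x_2*x_3 + 1/4*x_3 - 7/20, x_2**2*x_3**3 + 2/5*x_2**2*x_3**2 + 8/15*x_2**2*x_3 - 10/9*x_2*x_3**3 - 59/9*x_2*x_3**2 - 71/36*x_2*x_3 + 197/36*x_2 + 13/3*x_3**2 + 26/15*x_3 - 52/15}.
Label its elements g_1 = x_1*x_2 + 3/5*x_2**2*x_3 - 2/3*x_2*x_3 - 11/3*x_2 + 13/5, g_2 = x_1*x_3**2 + 2/5*x_1*x_3 - 4/5*x_1 - 4/5*x_2*x_3 + 1/4*x_3 - 7/20, g_3 = x_2**2*x_3**3 + 2/5*x_2**2*x_3**2 + 8/15*x_2**2*x_3 - 10/9*x_2*x_3**3 - 59/9*x_2*x_3**2 - 71/36*x_2*x_3 + 197/36*x_2 + 13/3*x_3**2 + 26/15*x_3 - 52/15.

Reduce p = -4*x_2*x_3 + 5*x_3 - 1 modulo G:
  leading term x_2*x_3: no divisor's leading term divides it; move -4*x_2*x_3 to the remainder.
  leading term x_3: no divisor's leading term divides it; move 5*x_3 to the remainder.
  leading term 1: no divisor's leading term divides it; move -1 to the remainder.
  normal form = -4*x_2*x_3 + 5*x_3 - 1.
The normal form is nonzero, so p ∉ I. Since p minus its normal form lies in I, I + (p) = I + (r) where r = -4*x_2*x_3 + 5*x_3 - 1; decide whether this ideal is the whole ring.
Run Buchberger on G together with r (pairs among the g_i already reduce to 0 since G is a Gröbner basis):
g_1 = x_1*x_2 + 3/5*x_2**2*x_3 - 2/3*x_2*x_3 - 11/3*x_2 + 13/5, LT = x_1*x_2.
g_2 = x_1*x_3**2 + 2/5*x_1*x_3 - 4/5*x_1 - 4/5*x_2*x_3 + 1/4*x_3 - 7/20, LT = x_1*x_3**2.
g_3 = x_2**2*x_3**3 + 2/5*x_2**2*x_3**2 + 8/15*x_2**2*x_3 - 10/9*x_2*x_3**3 - 59/9*x_2*x_3**2 - 71/36*x_2*x_3 + 197/36*x_2 + 13/3*x_3**2 + 26/15*x_3 - 52/15, LT = x_2**2*x_3**3.
r = -4*x_2*x_3 + 5*x_3 - 1, LT = x_2*x_3.

S(g_1,r): lcm = x_1*x_2*x_3. S = 5/4*x_1*x_3 - 1/4*x_1 + 3/5*x_2**2*x_3**2 - 2/3*x_2*x_3**2 - 11/3*x_2*x_3 + 13/5*x_3.
  reduce S modulo (g_1, g_2, g_3, r):
  remainder 5/4*x_1*x_3 - 1/4*x_1 + 5/48*x_3**2 - 263/120*x_3 + 229/240 ≠ 0; add m_5 = 5/4*x_1*x_3 - 1/4*x_1 + 5/48*x_3**2 - 263/120*x_3 + 229/240 to the basis.

S(g_2,r): lcm = x_1*x_2*x_3**2. S = 2/5*x_1*x_2*x_3 - 4/5*x_1*x_2 + 5/4*x_1*x_3**2 - 1/4*x_1*x_3 - 4/5*x_2**2*x_3 + 1/4*x_2*x_3 - 7/20*x_2.
  reduce S modulo (g_1, g_2, g_3, r, m_5):
  remainder 17/20*x_1 - 961/300*x_2 + 1/48*x_3**2 - 71/200*x_3 + 631/240 ≠ 0; add m_6 = 17/20*x_1 - 961/300*x_2 + 1/48*x_3**2 - 71/200*x_3 + 631/240 to the basis.

S(g_3,r): lcm = x_2**2*x_3**3. S = 2/5*x_2**2*x_3**2 + 8/15*x_2**2*x_3 + 5/36*x_2*x_3**3 - 245/36*x_2*x_3**2 - 71/36*x_2*x_3 + 197/36*x_2 + 13/3*x_3**2 + 26/15*x_3 - 52/15.
  reduce S modulo (g_1, g_2, g_3, r, m_5, m_6):
  remainder 961/180*x_2 + 25/144*x_3**3 - 43/12*x_3**2 + 559/360*x_3 - 2243/720 ≠ 0; add m_7 = 961/180*x_2 + 25/144*x_3**3 - 43/12*x_3**2 + 559/360*x_3 - 2243/720 to the basis.

S(g_3,m_5): lcm = x_1*x_2**2*x_3**3. S = 3/5*x_1*x_2**2*x_3**2 + 8/15*x_1*x_2**2*x_3 - 10/9*x_1*x_2*x_3**3 - 59/9*x_1*x_2*x_3**2 - 71/36*x_1*x_2*x_3 + 197/36*x_1*x_2 + 13/3*x_1*x_3**2 + 26/15*x_1*x_3 - 52/15*x_1 - 1/12*x_2**2*x_3**4 + 263/150*x_2**2*x_3**3 - 229/300*x_2**2*x_3**2.
  reduce S modulo (g_1, g_2, g_3, r, m_5, m_6, m_7):
  remainder -25/216*x_3**4 + 43/18*x_3**3 - 559/540*x_3**2 - 427/180*x_3 + 961/1080 ≠ 0; add m_8 = -25/216*x_3**4 + 43/18*x_3**3 - 559/540*x_3**2 - 427/180*x_3 + 961/1080 to the basis.

The other S-polynomials (S(g_1,g_2), S(g_1,g_3), S(g_2,g_3), S(g_1,m_5), S(g_2,m_5), S(r,m_5), S(g_1,m_6), S(g_2,m_6), S(g_3,m_6), S(r,m_6), S(m_5,m_6), S(g_1,m_7), S(g_2,m_7), S(g_3,m_7), S(r,m_7), S(m_5,m_7), S(m_6,m_7), S(g_1,m_8), S(g_2,m_8), S(g_3,m_8), S(r,m_8), S(m_5,m_8), S(m_6,m_8), S(m_7,m_8)) all reduce to 0 modulo the current basis, so we have a Gröbner basis.
Inter-reduce: drop elements whose leading term is divisible by another's, tail-reduce, and make monic.
Reduced Gröbner basis: {x_1 + 25/204*x_3**3 - 511/204*x_3**2 + 173/255*x_3 + 76/85, x_2 + 125/3844*x_3**3 - 645/961*x_3**2 + 559/1922*x_3 - 2243/3844, x_3**4 - 516/25*x_3**3 + 1118/125*x_3**2 + 2562/125*x_3 - 961/125}.
The reduced Gröbner basis of I + (p) is {x_1 + 25/204*x_3**3 - 511/204*x_3**2 + 173/255*x_3 + 76/85, x_2 + 125/3844*x_3**3 - 645/961*x_3**2 + 559/1922*x_3 - 2243/3844, x_3**4 - 516/25*x_3**3 + 1118/125*x_3**2 + 2562/125*x_3 - 961/125} ≠ {1}, a proper ideal, so the enlarged system stays consistent: p is independent of I, with normal form -4*x_2*x_3 + 5*x_3 - 1.

Ideal membership is decidable via reduction modulo a Gröbner basis.

-4*x_2*x_3 + 5*x_3 - 1 is independent of I; its normal form modulo I is -4*x_2*x_3 + 5*x_3 - 1.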